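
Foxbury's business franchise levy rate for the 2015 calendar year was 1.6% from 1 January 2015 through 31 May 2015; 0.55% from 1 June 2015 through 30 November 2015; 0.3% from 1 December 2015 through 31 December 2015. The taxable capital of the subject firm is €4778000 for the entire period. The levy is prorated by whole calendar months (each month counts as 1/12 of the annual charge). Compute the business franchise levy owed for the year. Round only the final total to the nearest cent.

1 January – 31 May 2015: 5 months at 1.6% → €4778000 × 1.6% × 5/12 = €31853.3333
1 June – 30 November 2015: 6 months at 0.55% → €4778000 × 0.55% × 6/12 = €13139.5000
1 December – 31 December 2015: 1 month at 0.3% → €4778000 × 0.3% × 1/12 = €1194.5000
Total = €46187.3333

€46187.33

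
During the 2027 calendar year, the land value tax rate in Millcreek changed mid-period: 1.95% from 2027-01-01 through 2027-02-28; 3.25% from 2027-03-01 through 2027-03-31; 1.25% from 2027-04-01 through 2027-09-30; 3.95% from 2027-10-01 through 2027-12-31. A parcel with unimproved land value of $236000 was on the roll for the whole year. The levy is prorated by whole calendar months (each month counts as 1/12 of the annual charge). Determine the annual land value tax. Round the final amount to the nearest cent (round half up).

$5211.67

2027-01-01 to 2027-02-28: 2 months at 1.95% → $236000 × 1.95% × 2/12 = $767.0000
2027-03-01 to 2027-03-31: 1 month at 3.25% → $236000 × 3.25% × 1/12 = $639.1667
2027-04-01 to 2027-09-30: 6 months at 1.25% → $236000 × 1.25% × 6/12 = $1475.0000
2027-10-01 to 2027-12-31: 3 months at 3.95% → $236000 × 3.95% × 3/12 = $2330.5000
Total = $5211.6667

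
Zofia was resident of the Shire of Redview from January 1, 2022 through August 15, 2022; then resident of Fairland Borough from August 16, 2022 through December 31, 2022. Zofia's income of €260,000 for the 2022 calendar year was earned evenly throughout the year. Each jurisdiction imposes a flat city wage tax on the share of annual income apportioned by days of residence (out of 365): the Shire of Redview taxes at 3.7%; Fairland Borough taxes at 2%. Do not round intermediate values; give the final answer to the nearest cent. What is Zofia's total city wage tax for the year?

The Shire of Redview, January 1 – August 15, 2022: 227 days → €260,000 × 3.7% × 227/365 = €5,982.8493
Fairland Borough, August 16 – December 31, 2022: 138 days → €260,000 × 2% × 138/365 = €1,966.0274
Total = €7,948.8767

€7,948.88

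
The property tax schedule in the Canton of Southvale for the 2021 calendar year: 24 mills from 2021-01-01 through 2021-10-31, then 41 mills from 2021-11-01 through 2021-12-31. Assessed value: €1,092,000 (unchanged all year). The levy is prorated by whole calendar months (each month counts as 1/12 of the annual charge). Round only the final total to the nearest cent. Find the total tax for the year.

2021-01-01 to 2021-10-31: 10 months at 24 mills → €1,092,000 × 2.4% × 10/12 = €21,840.0000
2021-11-01 to 2021-12-31: 2 months at 41 mills → €1,092,000 × 4.1% × 2/12 = €7,462.0000
Total = €29,302.0000

€29,302.00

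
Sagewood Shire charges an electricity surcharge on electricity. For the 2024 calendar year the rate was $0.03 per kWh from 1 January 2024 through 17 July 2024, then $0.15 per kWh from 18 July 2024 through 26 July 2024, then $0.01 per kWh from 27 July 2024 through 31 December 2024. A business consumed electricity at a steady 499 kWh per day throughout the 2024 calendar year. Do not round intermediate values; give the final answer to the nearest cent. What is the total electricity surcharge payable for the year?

$4,441.10

1 January – 17 July 2024: 199 days × 499 kWh/day = 99,301 kWh at $0.03/kWh → $2,979.03
18 July – 26 July 2024: 9 days × 499 kWh/day = 4,491 kWh at $0.15/kWh → $673.65
27 July – 31 December 2024: 158 days × 499 kWh/day = 78,842 kWh at $0.01/kWh → $788.42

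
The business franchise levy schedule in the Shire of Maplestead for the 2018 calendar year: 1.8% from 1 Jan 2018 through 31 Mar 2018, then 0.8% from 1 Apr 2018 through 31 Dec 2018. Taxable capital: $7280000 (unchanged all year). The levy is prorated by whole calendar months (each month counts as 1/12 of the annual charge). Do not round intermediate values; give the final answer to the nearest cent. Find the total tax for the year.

1 Jan – 31 Mar 2018: 3 months at 1.8% → $7280000 × 1.8% × 3/12 = $32760.0000
1 Apr – 31 Dec 2018: 9 months at 0.8% → $7280000 × 0.8% × 9/12 = $43680.0000
Total = $76440.0000

$76440.00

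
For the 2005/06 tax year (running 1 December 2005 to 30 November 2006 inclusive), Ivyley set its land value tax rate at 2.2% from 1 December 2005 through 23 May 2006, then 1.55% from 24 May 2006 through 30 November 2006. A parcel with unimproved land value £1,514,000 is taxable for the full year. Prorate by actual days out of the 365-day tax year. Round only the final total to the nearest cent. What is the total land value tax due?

1 December 2005 – 23 May 2006: 174 days at 2.2% → £1,514,000 × 2.2% × 174/365 = £15,878.3342
24 May – 30 November 2006: 191 days at 1.55% → £1,514,000 × 1.55% × 191/365 = £12,279.9918
Total = £28,158.3260

£28,158.33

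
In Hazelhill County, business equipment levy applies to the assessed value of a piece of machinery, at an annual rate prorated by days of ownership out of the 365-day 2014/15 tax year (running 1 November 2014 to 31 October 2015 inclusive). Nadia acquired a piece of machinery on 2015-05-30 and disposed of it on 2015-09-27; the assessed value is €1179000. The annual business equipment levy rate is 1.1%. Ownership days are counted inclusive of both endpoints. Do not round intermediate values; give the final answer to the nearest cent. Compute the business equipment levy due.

€4299.31

Days held (2015-05-30 to 2015-09-27): 121 out of 365
Tax = €1179000 × 1.1% × 121/365 = €4299.3123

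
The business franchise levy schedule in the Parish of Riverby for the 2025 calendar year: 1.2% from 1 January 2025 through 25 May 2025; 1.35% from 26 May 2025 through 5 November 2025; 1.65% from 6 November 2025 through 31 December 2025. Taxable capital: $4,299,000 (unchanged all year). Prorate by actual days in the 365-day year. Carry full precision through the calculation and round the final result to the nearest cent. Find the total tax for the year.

$57,453.48

1 January – 25 May 2025: 145 days at 1.2% → $4,299,000 × 1.2% × 145/365 = $20,493.8630
26 May – 5 November 2025: 164 days at 1.35% → $4,299,000 × 1.35% × 164/365 = $26,076.6740
6 November – 31 December 2025: 56 days at 1.65% → $4,299,000 × 1.65% × 56/365 = $10,882.9479
Total = $57,453.4849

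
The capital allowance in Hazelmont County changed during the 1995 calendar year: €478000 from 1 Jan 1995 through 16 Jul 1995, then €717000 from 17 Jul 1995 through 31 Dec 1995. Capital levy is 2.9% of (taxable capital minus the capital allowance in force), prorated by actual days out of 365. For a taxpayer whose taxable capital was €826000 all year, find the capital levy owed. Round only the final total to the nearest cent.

1 Jan – 16 Jul 1995: 197 days, exemption €478000 → (€826000 − €478000) × 2.9% × 197/365 = €5446.9151
17 Jul – 31 Dec 1995: 168 days, exemption €717000 → (€826000 − €717000) × 2.9% × 168/365 = €1454.9260
Total = €6901.8411

€6901.84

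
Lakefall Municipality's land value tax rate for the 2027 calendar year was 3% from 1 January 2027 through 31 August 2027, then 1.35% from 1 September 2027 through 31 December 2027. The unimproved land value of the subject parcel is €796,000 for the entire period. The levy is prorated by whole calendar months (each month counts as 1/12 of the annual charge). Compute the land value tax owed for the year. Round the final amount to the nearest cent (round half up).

€19,502.00

1 January – 31 August 2027: 8 months at 3% → €796,000 × 3% × 8/12 = €15,920.0000
1 September – 31 December 2027: 4 months at 1.35% → €796,000 × 1.35% × 4/12 = €3,582.0000
Total = €19,502.0000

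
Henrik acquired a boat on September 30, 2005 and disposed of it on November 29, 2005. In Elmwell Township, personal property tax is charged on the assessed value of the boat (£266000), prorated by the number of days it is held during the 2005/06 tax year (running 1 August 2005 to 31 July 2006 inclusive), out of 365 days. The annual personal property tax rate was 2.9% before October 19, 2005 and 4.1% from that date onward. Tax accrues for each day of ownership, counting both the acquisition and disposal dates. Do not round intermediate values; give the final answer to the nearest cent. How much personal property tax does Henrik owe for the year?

£1656.49

September 30 – October 18, 2005: 19 days at 2.9% → £266000 × 2.9% × 19/365 = £401.5507
October 19 – November 29, 2005: 42 days at 4.1% → £266000 × 4.1% × 42/365 = £1254.9370
Total = £1656.4877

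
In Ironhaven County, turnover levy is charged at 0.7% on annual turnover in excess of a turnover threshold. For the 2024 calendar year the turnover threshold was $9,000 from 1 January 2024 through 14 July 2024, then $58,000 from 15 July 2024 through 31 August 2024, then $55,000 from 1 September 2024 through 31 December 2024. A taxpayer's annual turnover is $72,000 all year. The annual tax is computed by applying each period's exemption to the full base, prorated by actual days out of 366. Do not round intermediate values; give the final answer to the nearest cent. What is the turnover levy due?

1 January – 14 July 2024: 196 days, exemption $9,000 → ($72,000 − $9,000) × 0.7% × 196/366 = $236.1639
15 July – 31 August 2024: 48 days, exemption $58,000 → ($72,000 − $58,000) × 0.7% × 48/366 = $12.8525
1 September – 31 December 2024: 122 days, exemption $55,000 → ($72,000 − $55,000) × 0.7% × 122/366 = $39.6667
Total = $288.6831

$288.68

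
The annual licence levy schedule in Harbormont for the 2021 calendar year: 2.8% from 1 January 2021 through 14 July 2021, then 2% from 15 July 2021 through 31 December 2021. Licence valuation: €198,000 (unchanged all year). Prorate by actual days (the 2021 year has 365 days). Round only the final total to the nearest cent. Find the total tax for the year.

€4,806.25

1 January – 14 July 2021: 195 days at 2.8% → €198,000 × 2.8% × 195/365 = €2,961.8630
15 July – 31 December 2021: 170 days at 2% → €198,000 × 2% × 170/365 = €1,844.3836
Total = €4,806.2466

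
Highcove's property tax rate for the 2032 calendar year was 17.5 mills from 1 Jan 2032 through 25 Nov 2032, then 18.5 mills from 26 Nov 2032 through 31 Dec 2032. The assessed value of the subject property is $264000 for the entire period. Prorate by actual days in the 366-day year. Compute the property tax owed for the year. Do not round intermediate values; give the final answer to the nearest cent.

1 Jan – 25 Nov 2032: 330 days at 17.5 mills → $264000 × 1.75% × 330/366 = $4165.5738
26 Nov – 31 Dec 2032: 36 days at 18.5 mills → $264000 × 1.85% × 36/366 = $480.3934
Total = $4645.9672

$4645.97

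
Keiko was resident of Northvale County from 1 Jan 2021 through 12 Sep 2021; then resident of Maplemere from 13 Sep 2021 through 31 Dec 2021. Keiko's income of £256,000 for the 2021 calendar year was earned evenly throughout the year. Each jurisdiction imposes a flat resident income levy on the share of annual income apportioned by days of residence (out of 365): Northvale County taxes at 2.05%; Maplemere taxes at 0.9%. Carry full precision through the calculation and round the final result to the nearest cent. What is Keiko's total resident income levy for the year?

£4,360.77

Northvale County, 1 Jan – 12 Sep 2021: 255 days → £256,000 × 2.05% × 255/365 = £3,666.4110
Maplemere, 13 Sep – 31 Dec 2021: 110 days → £256,000 × 0.9% × 110/365 = £694.3562
Total = £4,360.7671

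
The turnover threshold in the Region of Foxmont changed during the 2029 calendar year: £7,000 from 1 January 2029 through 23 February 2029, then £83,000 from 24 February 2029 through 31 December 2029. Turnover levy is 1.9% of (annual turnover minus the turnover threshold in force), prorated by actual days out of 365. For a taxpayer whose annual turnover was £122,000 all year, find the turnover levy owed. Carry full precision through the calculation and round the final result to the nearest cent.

£954.63

1 January – 23 February 2029: 54 days, exemption £7,000 → (£122,000 − £7,000) × 1.9% × 54/365 = £323.2603
24 February – 31 December 2029: 311 days, exemption £83,000 → (£122,000 − £83,000) × 1.9% × 311/365 = £631.3726
Total = £954.6329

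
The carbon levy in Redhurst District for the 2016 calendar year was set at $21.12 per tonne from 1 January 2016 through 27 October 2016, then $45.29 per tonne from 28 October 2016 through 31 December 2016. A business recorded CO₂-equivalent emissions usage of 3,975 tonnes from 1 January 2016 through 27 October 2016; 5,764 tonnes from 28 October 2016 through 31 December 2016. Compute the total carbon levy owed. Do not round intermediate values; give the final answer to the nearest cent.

1 January – 27 October 2016: 3,975 tonnes at $21.12/tonne → $83952.00
28 October – 31 December 2016: 5,764 tonnes at $45.29/tonne → $261051.56

$345003.56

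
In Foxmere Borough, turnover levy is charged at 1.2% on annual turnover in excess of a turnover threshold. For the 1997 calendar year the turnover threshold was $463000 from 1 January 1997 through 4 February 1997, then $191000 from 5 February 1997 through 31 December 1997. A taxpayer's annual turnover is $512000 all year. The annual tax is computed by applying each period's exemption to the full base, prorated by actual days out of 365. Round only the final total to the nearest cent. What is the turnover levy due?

$3539.01

1 January – 4 February 1997: 35 days, exemption $463000 → ($512000 − $463000) × 1.2% × 35/365 = $56.3836
5 February – 31 December 1997: 330 days, exemption $191000 → ($512000 − $191000) × 1.2% × 330/365 = $3482.6301
Total = $3539.0137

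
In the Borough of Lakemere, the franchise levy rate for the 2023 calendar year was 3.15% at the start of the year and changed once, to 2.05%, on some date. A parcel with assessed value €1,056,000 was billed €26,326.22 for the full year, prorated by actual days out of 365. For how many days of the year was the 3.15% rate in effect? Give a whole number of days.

147 days

Let d = days at the first rate; then 365 − d days at the second rate.
€1,056,000 × [3.15%·d + 2.05%·(365−d)] / 365 = €26,326.22
Solving gives d = 147, so the new rate took effect on May 28, 2023.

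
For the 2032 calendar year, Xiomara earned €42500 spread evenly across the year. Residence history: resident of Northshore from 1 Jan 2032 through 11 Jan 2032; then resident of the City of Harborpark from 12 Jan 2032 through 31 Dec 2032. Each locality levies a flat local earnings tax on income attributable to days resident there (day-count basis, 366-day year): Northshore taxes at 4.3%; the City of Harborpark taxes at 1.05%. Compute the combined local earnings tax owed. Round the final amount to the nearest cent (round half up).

€487.76

Northshore, 1 Jan – 11 Jan 2032: 11 days → €42500 × 4.3% × 11/366 = €54.9249
The City of Harborpark, 12 Jan – 31 Dec 2032: 355 days → €42500 × 1.05% × 355/366 = €432.8381
Total = €487.7630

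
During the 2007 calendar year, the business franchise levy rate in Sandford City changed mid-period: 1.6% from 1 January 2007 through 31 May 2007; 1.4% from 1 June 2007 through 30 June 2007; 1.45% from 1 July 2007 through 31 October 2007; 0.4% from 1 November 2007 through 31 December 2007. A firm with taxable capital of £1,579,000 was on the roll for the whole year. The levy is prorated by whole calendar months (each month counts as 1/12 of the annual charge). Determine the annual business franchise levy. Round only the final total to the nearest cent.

1 January – 31 May 2007: 5 months at 1.6% → £1,579,000 × 1.6% × 5/12 = £10,526.6667
1 June – 30 June 2007: 1 month at 1.4% → £1,579,000 × 1.4% × 1/12 = £1,842.1667
1 July – 31 October 2007: 4 months at 1.45% → £1,579,000 × 1.45% × 4/12 = £7,631.8333
1 November – 31 December 2007: 2 months at 0.4% → £1,579,000 × 0.4% × 2/12 = £1,052.6667
Total = £21,053.3333

£21,053.33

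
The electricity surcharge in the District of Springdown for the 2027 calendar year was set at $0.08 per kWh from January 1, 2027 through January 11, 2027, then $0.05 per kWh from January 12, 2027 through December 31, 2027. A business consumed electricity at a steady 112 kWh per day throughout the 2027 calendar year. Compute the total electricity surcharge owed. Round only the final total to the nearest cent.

$2,080.96

January 1 – January 11, 2027: 11 days × 112 kWh/day = 1,232 kWh at $0.08/kWh → $98.56
January 12 – December 31, 2027: 354 days × 112 kWh/day = 39,648 kWh at $0.05/kWh → $1,982.40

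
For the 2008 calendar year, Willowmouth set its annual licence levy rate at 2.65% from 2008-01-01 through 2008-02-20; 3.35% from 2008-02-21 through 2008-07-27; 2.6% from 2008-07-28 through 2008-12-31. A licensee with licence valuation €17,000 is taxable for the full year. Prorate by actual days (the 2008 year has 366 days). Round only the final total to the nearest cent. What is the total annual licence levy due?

€498.23

2008-01-01 to 2008-02-20: 51 days at 2.65% → €17,000 × 2.65% × 51/366 = €62.7746
2008-02-21 to 2008-07-27: 158 days at 3.35% → €17,000 × 3.35% × 158/366 = €245.8497
2008-07-28 to 2008-12-31: 157 days at 2.6% → €17,000 × 2.6% × 157/366 = €189.6011
Total = €498.2254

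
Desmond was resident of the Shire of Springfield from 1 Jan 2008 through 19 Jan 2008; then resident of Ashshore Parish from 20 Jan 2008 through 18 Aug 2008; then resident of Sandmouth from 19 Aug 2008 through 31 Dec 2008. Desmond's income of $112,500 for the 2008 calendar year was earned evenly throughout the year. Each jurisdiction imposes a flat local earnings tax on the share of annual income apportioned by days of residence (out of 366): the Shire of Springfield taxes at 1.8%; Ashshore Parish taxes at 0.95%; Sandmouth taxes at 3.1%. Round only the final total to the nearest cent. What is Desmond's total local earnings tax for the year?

$2,010.55

The Shire of Springfield, 1 Jan – 19 Jan 2008: 19 days → $112,500 × 1.8% × 19/366 = $105.1230
Ashshore Parish, 20 Jan – 18 Aug 2008: 212 days → $112,500 × 0.95% × 212/366 = $619.0574
Sandmouth, 19 Aug – 31 Dec 2008: 135 days → $112,500 × 3.1% × 135/366 = $1,286.3730
Total = $2,010.5533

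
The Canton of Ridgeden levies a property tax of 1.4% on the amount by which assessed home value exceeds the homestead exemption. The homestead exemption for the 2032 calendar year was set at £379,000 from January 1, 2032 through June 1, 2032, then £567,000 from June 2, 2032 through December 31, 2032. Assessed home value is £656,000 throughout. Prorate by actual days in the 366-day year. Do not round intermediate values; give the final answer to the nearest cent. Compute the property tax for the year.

£2,346.26

January 1 – June 1, 2032: 153 days, exemption £379,000 → (£656,000 − £379,000) × 1.4% × 153/366 = £1,621.1311
June 2 – December 31, 2032: 213 days, exemption £567,000 → (£656,000 − £567,000) × 1.4% × 213/366 = £725.1311
Total = £2,346.2623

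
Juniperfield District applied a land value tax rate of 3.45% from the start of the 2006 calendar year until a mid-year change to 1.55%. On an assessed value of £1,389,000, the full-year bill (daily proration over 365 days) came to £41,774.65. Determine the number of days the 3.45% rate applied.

Let d = days at the first rate; then 365 − d days at the second rate.
£1,389,000 × [3.45%·d + 1.55%·(365−d)] / 365 = £41,774.65
Solving gives d = 280, so the new rate took effect on October 8, 2006.

280 days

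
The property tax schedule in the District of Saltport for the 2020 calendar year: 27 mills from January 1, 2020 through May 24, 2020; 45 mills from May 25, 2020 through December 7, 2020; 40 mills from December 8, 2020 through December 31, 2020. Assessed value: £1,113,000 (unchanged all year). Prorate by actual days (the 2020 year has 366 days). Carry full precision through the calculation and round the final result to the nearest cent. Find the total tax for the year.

£41,783.11

January 1 – May 24, 2020: 145 days at 27 mills → £1,113,000 × 2.7% × 145/366 = £11,905.4508
May 25 – December 7, 2020: 197 days at 45 mills → £1,113,000 × 4.5% × 197/366 = £26,958.3197
December 8 – December 31, 2020: 24 days at 40 mills → £1,113,000 × 4% × 24/366 = £2,919.3443
Total = £41,783.1148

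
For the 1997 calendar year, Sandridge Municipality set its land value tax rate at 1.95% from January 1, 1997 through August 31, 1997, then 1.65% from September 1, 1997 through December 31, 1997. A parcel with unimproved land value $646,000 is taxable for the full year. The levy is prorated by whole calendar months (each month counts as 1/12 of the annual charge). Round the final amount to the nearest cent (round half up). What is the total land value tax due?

$11,951.00

January 1 – August 31, 1997: 8 months at 1.95% → $646,000 × 1.95% × 8/12 = $8,398.0000
September 1 – December 31, 1997: 4 months at 1.65% → $646,000 × 1.65% × 4/12 = $3,553.0000
Total = $11,951.0000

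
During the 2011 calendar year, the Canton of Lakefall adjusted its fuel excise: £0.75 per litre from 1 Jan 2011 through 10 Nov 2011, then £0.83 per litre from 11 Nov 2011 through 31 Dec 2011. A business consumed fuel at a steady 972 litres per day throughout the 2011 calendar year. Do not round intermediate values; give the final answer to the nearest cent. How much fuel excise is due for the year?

£270,050.76

1 Jan – 10 Nov 2011: 314 days × 972 litres/day = 305,208 litres at £0.75/litre → £228,906.00
11 Nov – 31 Dec 2011: 51 days × 972 litres/day = 49,572 litres at £0.83/litre → £41,144.76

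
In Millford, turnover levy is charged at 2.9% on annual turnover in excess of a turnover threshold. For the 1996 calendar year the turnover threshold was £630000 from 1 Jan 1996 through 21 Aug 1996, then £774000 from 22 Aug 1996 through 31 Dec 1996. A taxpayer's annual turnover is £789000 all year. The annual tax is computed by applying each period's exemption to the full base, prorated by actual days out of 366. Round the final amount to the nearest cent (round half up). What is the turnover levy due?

1 Jan – 21 Aug 1996: 234 days, exemption £630000 → (£789000 − £630000) × 2.9% × 234/366 = £2948.0164
22 Aug – 31 Dec 1996: 132 days, exemption £774000 → (£789000 − £774000) × 2.9% × 132/366 = £156.8852
Total = £3104.9016

£3104.90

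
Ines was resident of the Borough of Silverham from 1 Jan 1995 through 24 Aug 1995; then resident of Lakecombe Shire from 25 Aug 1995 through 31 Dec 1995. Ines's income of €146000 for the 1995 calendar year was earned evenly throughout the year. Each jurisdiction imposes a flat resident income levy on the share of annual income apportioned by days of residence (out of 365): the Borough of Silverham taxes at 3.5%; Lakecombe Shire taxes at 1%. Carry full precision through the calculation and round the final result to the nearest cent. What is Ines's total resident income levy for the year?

€3820.00

The Borough of Silverham, 1 Jan – 24 Aug 1995: 236 days → €146000 × 3.5% × 236/365 = €3304.0000
Lakecombe Shire, 25 Aug – 31 Dec 1995: 129 days → €146000 × 1% × 129/365 = €516.0000
Total = €3820.0000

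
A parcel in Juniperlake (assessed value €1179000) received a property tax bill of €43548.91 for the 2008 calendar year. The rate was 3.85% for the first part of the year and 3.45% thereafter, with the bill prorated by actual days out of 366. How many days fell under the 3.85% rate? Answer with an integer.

Let d = days at the first rate; then 366 − d days at the second rate.
€1179000 × [3.85%·d + 3.45%·(366−d)] / 366 = €43548.91
Solving gives d = 223, so the new rate took effect on August 11, 2008.

223 days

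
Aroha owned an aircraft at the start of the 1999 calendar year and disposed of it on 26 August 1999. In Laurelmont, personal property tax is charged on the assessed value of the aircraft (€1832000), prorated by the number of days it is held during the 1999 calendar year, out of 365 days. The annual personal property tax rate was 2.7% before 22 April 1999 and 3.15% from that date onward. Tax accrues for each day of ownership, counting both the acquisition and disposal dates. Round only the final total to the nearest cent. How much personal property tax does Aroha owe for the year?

€35121.70

1 January – 21 April 1999: 111 days at 2.7% → €1832000 × 2.7% × 111/365 = €15042.4767
22 April – 26 August 1999: 127 days at 3.15% → €1832000 × 3.15% × 127/365 = €20079.2219
Total = €35121.6986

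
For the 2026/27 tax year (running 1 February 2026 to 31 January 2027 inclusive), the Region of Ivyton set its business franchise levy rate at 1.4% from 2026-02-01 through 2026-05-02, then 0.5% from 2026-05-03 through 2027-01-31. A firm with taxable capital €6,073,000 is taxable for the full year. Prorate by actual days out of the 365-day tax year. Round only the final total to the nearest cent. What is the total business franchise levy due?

2026-02-01 to 2026-05-02: 91 days at 1.4% → €6,073,000 × 1.4% × 91/365 = €21,197.2658
2026-05-03 to 2027-01-31: 274 days at 0.5% → €6,073,000 × 0.5% × 274/365 = €22,794.5479
Total = €43,991.8137

€43,991.81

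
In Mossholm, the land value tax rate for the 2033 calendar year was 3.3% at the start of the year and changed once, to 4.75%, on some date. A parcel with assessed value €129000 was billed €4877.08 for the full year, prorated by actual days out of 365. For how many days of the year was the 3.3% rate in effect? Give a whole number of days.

Let d = days at the first rate; then 365 − d days at the second rate.
€129000 × [3.3%·d + 4.75%·(365−d)] / 365 = €4877.08
Solving gives d = 244, so the new rate took effect on 2 Sep 2033.

244 days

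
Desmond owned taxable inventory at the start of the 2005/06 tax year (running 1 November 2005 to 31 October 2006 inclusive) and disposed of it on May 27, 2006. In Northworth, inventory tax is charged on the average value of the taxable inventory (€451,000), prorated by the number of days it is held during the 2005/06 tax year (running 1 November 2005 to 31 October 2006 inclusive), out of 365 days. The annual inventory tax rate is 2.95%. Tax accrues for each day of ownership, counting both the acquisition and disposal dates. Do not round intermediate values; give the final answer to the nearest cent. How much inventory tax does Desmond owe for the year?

€7,581.74

Days held (November 1, 2005 – May 27, 2006): 208 out of 365
Tax = €451,000 × 2.95% × 208/365 = €7,581.7425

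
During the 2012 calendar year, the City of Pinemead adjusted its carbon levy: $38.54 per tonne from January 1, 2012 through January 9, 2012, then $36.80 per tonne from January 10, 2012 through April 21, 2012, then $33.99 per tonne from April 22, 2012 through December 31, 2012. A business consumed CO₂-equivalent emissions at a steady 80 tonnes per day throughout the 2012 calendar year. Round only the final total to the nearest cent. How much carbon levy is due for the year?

$1,021,657.60

January 1 – January 9, 2012: 9 days × 80 tonnes/day = 720 tonnes at $38.54/tonne → $27,748.80
January 10 – April 21, 2012: 103 days × 80 tonnes/day = 8,240 tonnes at $36.80/tonne → $303,232.00
April 22 – December 31, 2012: 254 days × 80 tonnes/day = 20,320 tonnes at $33.99/tonne → $690,676.80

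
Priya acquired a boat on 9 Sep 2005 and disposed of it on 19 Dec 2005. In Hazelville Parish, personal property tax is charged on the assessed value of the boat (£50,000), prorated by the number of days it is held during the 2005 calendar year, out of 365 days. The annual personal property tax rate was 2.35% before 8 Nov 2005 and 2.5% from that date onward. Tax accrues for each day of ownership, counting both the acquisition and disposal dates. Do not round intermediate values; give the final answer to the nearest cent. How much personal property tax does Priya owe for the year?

9 Sep – 7 Nov 2005: 60 days at 2.35% → £50,000 × 2.35% × 60/365 = £193.1507
8 Nov – 19 Dec 2005: 42 days at 2.5% → £50,000 × 2.5% × 42/365 = £143.8356
Total = £336.9863

£336.99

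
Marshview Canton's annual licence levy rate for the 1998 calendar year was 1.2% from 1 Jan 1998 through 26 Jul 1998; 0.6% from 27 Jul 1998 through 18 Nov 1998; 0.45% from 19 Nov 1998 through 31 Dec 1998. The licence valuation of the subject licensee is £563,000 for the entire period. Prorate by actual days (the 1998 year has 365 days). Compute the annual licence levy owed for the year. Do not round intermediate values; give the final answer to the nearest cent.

1 Jan – 26 Jul 1998: 207 days at 1.2% → £563,000 × 1.2% × 207/365 = £3,831.4849
27 Jul – 18 Nov 1998: 115 days at 0.6% → £563,000 × 0.6% × 115/365 = £1,064.3014
19 Nov – 31 Dec 1998: 43 days at 0.45% → £563,000 × 0.45% × 43/365 = £298.4671
Total = £5,194.2534

£5,194.25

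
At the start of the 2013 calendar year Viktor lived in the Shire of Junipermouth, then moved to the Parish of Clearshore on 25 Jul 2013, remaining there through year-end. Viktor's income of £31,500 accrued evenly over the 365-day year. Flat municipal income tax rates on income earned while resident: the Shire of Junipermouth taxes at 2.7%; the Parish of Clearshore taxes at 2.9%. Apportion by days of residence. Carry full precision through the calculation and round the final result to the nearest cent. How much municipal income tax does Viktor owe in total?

The Shire of Junipermouth, 1 Jan – 24 Jul 2013: 205 days → £31,500 × 2.7% × 205/365 = £477.6781
The Parish of Clearshore, 25 Jul – 31 Dec 2013: 160 days → £31,500 × 2.9% × 160/365 = £400.4384
Total = £878.1164

£878.12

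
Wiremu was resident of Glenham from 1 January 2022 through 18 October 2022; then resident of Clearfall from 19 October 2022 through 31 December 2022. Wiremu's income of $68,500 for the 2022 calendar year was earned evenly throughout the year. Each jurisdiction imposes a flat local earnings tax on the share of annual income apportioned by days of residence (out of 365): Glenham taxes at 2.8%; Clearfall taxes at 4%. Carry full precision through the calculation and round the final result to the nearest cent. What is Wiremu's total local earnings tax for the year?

Glenham, 1 January – 18 October 2022: 291 days → $68,500 × 2.8% × 291/365 = $1,529.1452
Clearfall, 19 October – 31 December 2022: 74 days → $68,500 × 4% × 74/365 = $555.5068
Total = $2,084.6521

$2,084.65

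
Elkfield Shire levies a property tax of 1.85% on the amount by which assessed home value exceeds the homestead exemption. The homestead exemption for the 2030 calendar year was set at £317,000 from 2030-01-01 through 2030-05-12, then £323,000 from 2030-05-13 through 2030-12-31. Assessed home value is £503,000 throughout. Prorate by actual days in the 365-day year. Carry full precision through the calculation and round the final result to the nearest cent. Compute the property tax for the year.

£3,370.14

2030-01-01 to 2030-05-12: 132 days, exemption £317,000 → (£503,000 − £317,000) × 1.85% × 132/365 = £1,244.4164
2030-05-13 to 2030-12-31: 233 days, exemption £323,000 → (£503,000 − £323,000) × 1.85% × 233/365 = £2,125.7260
Total = £3,370.1425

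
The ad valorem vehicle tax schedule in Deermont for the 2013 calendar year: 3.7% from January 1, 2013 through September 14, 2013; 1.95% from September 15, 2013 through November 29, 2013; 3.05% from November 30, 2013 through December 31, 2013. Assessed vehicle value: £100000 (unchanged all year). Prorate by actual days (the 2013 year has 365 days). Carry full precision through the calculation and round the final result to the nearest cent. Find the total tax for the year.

£3278.63

January 1 – September 14, 2013: 257 days at 3.7% → £100000 × 3.7% × 257/365 = £2605.2055
September 15 – November 29, 2013: 76 days at 1.95% → £100000 × 1.95% × 76/365 = £406.0274
November 30 – December 31, 2013: 32 days at 3.05% → £100000 × 3.05% × 32/365 = £267.3973
Total = £3278.6301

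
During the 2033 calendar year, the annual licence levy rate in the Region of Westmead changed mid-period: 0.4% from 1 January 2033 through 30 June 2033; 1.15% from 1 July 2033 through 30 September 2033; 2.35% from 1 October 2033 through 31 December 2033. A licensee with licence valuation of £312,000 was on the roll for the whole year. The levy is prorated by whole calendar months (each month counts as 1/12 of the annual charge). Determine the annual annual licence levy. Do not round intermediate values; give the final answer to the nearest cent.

£3,354.00

1 January – 30 June 2033: 6 months at 0.4% → £312,000 × 0.4% × 6/12 = £624.0000
1 July – 30 September 2033: 3 months at 1.15% → £312,000 × 1.15% × 3/12 = £897.0000
1 October – 31 December 2033: 3 months at 2.35% → £312,000 × 2.35% × 3/12 = £1,833.0000
Total = £3,354.0000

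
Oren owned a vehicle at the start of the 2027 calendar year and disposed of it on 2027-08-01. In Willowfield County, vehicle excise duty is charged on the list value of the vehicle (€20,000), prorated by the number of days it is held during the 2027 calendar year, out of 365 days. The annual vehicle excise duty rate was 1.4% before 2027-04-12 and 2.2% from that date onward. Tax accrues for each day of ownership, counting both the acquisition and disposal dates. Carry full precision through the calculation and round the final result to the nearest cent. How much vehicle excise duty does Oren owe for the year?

2027-01-01 to 2027-04-11: 101 days at 1.4% → €20,000 × 1.4% × 101/365 = €77.4795
2027-04-12 to 2027-08-01: 112 days at 2.2% → €20,000 × 2.2% × 112/365 = €135.0137
Total = €212.4932

€212.49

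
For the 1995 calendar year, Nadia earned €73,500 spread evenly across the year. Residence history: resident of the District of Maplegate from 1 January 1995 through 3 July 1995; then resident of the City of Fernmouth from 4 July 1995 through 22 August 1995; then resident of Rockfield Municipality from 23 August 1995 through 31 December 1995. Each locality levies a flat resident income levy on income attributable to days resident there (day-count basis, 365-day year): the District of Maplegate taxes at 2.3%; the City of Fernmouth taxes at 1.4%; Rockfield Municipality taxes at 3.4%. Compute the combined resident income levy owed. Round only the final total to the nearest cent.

€1,890.06

The District of Maplegate, 1 January – 3 July 1995: 184 days → €73,500 × 2.3% × 184/365 = €852.1973
The City of Fernmouth, 4 July – 22 August 1995: 50 days → €73,500 × 1.4% × 50/365 = €140.9589
Rockfield Municipality, 23 August – 31 December 1995: 131 days → €73,500 × 3.4% × 131/365 = €896.9014
Total = €1,890.0575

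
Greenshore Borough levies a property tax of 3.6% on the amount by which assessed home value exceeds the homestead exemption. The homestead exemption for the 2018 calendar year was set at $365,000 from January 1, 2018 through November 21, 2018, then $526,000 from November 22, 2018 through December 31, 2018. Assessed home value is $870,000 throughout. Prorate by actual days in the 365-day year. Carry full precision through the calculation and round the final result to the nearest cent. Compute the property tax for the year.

January 1 – November 21, 2018: 325 days, exemption $365,000 → ($870,000 − $365,000) × 3.6% × 325/365 = $16,187.6712
November 22 – December 31, 2018: 40 days, exemption $526,000 → ($870,000 − $526,000) × 3.6% × 40/365 = $1,357.1507
Total = $17,544.8219

$17,544.82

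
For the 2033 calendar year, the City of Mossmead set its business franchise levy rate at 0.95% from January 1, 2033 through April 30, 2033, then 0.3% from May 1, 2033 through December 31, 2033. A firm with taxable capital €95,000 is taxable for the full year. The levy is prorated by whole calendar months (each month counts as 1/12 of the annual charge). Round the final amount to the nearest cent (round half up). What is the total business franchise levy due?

€490.83

January 1 – April 30, 2033: 4 months at 0.95% → €95,000 × 0.95% × 4/12 = €300.8333
May 1 – December 31, 2033: 8 months at 0.3% → €95,000 × 0.3% × 8/12 = €190.0000
Total = €490.8333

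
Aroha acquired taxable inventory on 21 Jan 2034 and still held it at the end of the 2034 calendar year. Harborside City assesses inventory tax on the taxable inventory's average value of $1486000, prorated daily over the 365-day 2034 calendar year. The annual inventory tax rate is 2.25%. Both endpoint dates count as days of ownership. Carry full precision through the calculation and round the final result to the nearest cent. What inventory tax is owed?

Days held (21 Jan – 31 Dec 2034): 345 out of 365
Tax = $1486000 × 2.25% × 345/365 = $31602.9452

$31602.95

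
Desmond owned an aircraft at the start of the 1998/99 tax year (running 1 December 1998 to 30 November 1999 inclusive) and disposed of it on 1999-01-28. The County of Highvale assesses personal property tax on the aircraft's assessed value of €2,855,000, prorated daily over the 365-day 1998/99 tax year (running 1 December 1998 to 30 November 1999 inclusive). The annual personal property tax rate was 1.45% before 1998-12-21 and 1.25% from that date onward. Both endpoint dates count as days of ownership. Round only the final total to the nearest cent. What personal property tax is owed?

€6,081.54

1998-12-01 to 1998-12-20: 20 days at 1.45% → €2,855,000 × 1.45% × 20/365 = €2,268.3562
1998-12-21 to 1999-01-28: 39 days at 1.25% → €2,855,000 × 1.25% × 39/365 = €3,813.1849
Total = €6,081.5411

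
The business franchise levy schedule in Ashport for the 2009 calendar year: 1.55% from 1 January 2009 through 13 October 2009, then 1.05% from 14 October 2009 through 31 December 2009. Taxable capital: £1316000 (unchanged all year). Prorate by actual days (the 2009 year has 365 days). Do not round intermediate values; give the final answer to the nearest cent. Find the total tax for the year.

1 January – 13 October 2009: 286 days at 1.55% → £1316000 × 1.55% × 286/365 = £15983.0904
14 October – 31 December 2009: 79 days at 1.05% → £1316000 × 1.05% × 79/365 = £2990.7452
Total = £18973.8356

£18973.84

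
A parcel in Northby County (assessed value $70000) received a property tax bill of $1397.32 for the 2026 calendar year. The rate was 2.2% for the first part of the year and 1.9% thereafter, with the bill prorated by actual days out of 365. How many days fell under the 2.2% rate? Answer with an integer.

117 days

Let d = days at the first rate; then 365 − d days at the second rate.
$70000 × [2.2%·d + 1.9%·(365−d)] / 365 = $1397.32
Solving gives d = 117, so the new rate took effect on 28 April 2026.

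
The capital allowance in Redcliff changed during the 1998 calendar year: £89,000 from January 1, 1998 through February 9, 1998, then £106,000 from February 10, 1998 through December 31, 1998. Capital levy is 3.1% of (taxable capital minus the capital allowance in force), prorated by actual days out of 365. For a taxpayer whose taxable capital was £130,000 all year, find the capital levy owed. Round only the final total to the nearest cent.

January 1 – February 9, 1998: 40 days, exemption £89,000 → (£130,000 − £89,000) × 3.1% × 40/365 = £139.2877
February 10 – December 31, 1998: 325 days, exemption £106,000 → (£130,000 − £106,000) × 3.1% × 325/365 = £662.4658
Total = £801.7534

£801.75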